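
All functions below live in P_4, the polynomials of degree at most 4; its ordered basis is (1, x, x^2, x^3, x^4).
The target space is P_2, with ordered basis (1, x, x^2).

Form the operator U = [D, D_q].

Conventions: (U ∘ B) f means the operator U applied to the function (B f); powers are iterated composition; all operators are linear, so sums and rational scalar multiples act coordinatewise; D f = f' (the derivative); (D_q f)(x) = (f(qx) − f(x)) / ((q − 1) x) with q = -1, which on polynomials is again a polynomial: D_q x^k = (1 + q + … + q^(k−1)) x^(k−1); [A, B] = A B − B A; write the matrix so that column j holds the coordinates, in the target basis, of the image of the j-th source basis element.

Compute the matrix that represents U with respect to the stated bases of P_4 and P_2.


the matrix is [[0, 0, -2, 0, 0]; [0, 0, 0, 2, 0]; [0, 0, 0, 0, -4]] (rows listed top to bottom)

image of 1: 0
image of x: 0
image of x^2: -2
image of x^3: 2x
image of x^4: -4x^2
each image's coordinates form column j of the matrix


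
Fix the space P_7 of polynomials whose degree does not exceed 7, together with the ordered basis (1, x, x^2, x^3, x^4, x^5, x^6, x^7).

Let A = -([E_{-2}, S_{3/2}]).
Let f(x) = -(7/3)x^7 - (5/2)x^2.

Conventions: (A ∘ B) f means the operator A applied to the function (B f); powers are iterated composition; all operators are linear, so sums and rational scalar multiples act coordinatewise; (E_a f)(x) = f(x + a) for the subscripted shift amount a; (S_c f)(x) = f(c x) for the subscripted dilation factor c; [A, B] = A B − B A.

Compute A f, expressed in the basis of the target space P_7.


the result is g(x) = -(11907/64)x^6 + (59535/32)x^5 - (125685/16)x^4 + (143325/8)x^3 - (93051/4)x^2 + 16285x - 28751/6

S_{3/2} f = -(5103/128)x^7 - (45/8)x^2
E_{-2} S_{3/2} f = -(5103/128)x^7 + (35721/64)x^6 - (107163/32)x^5 + (178605/16)x^4 - (178605/8)x^3 + (214281/8)x^2 - 17838x + 10161/2
E_{-2} f = -(7/3)x^7 + (98/3)x^6 - 196x^5 + (1960/3)x^4 - (3920/3)x^3 + (3131/2)x^2 - (3106/3)x + 866/3
S_{3/2} E_{-2} f = -(5103/128)x^7 + (11907/32)x^6 - (11907/8)x^5 + (6615/2)x^4 - 4410x^3 + (28179/8)x^2 - 1553x + 866/3
[E_{-2}, S_{3/2}] f = (11907/64)x^6 - (59535/32)x^5 + (125685/16)x^4 - (143325/8)x^3 + (93051/4)x^2 - 16285x + 28751/6
(-([E_{-2}, S_{3/2}])) f = -(11907/64)x^6 + (59535/32)x^5 - (125685/16)x^4 + (143325/8)x^3 - (93051/4)x^2 + 16285x - 28751/6


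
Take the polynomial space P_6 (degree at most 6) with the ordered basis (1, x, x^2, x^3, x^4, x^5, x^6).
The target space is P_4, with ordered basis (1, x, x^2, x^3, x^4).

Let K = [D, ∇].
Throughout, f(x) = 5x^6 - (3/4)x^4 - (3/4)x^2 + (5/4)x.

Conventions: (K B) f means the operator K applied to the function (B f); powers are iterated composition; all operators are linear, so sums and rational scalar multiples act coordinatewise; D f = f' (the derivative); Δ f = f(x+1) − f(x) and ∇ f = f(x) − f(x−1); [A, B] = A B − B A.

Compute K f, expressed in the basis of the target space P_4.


∇ f = 30x^5 - 75x^4 + 97x^3 - (141/2)x^2 + (51/2)x - 9/4
D ∇ f = 150x^4 - 300x^3 + 291x^2 - 141x + 51/2
D f = 30x^5 - 3x^3 - (3/2)x + 5/4
∇ D f = 150x^4 - 300x^3 + 291x^2 - 141x + 51/2
[D, ∇] f = 0

the result is g(x) = 0


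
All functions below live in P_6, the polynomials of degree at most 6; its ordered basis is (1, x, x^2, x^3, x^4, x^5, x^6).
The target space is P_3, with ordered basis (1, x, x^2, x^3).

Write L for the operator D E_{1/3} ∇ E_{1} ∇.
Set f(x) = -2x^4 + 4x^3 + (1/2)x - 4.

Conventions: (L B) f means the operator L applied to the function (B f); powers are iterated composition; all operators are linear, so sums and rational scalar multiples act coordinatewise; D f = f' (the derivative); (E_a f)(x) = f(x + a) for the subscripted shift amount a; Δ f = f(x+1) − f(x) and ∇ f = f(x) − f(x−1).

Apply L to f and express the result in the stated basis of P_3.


g(x) = -48x + 8

∇ f = -8x^3 + 24x^2 - 20x + 13/2
E_{1} ∇ f = -8x^3 + 4x + 5/2
∇ (E_{1} ∇) f = -24x^2 + 24x - 4
E_{1/3} (∇ E_{1} ∇) f = -24x^2 + 8x + 4/3
D E_{1/3} (∇ E_{1} ∇) f = -48x + 8


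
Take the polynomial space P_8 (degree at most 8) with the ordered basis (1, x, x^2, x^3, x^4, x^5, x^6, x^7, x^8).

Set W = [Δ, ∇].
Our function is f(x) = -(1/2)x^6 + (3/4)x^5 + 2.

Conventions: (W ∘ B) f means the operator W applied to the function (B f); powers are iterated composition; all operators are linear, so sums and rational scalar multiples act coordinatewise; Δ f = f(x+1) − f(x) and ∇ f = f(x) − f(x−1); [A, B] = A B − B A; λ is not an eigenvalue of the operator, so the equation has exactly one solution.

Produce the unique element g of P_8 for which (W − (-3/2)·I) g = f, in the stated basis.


write g with unknown coordinates in the stated basis and equate coefficients in (W − (-3/2)·I) g = f
solving from the highest basis element down gives g = -(1/3)x^6 + (1/2)x^5 + 4/3
check: W g = 0
so W g − (-3/2)·g = -(1/2)x^6 + (3/4)x^5 + 2 = f ✓

g(x) = -(1/3)x^6 + (1/2)x^5 + 4/3


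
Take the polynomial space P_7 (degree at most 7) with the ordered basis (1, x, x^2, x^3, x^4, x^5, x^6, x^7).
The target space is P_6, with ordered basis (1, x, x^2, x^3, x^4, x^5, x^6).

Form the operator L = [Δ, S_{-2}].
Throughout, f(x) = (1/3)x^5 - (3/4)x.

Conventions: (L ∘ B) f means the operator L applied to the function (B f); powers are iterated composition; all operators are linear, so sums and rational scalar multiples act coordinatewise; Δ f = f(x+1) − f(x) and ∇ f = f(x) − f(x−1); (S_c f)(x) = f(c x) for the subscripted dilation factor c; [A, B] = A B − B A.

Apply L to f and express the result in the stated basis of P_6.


S_{-2} f = -(32/3)x^5 + (3/2)x
Δ S_{-2} f = -(160/3)x^4 - (320/3)x^3 - (320/3)x^2 - (160/3)x - 55/6
Δ f = (5/3)x^4 + (10/3)x^3 + (10/3)x^2 + (5/3)x - 5/12
S_{-2} Δ f = (80/3)x^4 - (80/3)x^3 + (40/3)x^2 - (10/3)x - 5/12
[Δ, S_{-2}] f = -80x^4 - 80x^3 - 120x^2 - 50x - 35/4

g(x) = -80x^4 - 80x^3 - 120x^2 - 50x - 35/4


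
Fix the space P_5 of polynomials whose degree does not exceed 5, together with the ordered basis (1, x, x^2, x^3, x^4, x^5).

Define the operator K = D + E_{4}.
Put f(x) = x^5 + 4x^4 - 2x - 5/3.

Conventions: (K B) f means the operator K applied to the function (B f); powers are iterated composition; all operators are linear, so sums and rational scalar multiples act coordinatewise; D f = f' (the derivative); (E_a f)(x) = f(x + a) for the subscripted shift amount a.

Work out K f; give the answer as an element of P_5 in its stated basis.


the result is g(x) = x^5 + 29x^4 + 240x^3 + 1024x^2 + 2302x + 6109/3

D f = 5x^4 + 16x^3 - 2
E_{4} f = x^5 + 24x^4 + 224x^3 + 1024x^2 + 2302x + 6115/3
(D + E_{4}) f = x^5 + 29x^4 + 240x^3 + 1024x^2 + 2302x + 6109/3


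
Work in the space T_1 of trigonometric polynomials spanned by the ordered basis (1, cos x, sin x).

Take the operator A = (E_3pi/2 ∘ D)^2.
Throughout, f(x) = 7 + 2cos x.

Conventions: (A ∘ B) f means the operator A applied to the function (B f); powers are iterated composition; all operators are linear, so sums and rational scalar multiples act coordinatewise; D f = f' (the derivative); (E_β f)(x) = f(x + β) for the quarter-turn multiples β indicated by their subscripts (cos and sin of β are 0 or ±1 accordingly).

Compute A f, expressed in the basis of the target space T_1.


the result is g(x) = 2cos x

D f = -2sin x
E_3pi/2 D f = 2cos x
D (E_3pi/2 ∘ D) f = -2sin x
E_3pi/2 D (E_3pi/2 ∘ D) f = 2cos x


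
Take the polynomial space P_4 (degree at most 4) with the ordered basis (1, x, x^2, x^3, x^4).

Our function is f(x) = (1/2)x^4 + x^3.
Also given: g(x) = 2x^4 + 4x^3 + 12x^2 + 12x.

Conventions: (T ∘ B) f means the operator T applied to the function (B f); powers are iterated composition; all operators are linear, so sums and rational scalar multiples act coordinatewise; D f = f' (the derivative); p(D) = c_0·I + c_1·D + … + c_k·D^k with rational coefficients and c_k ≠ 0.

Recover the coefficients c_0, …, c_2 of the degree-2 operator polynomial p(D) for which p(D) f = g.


D^0 f = (1/2)x^4 + x^3
D^1 f = 2x^3 + 3x^2
D^2 f = 6x^2 + 6x
matching coefficients of g against c_0 f + c_1 Df + … from the top degree down determines the c_i
solution: c_0 = 4, c_1 = 0, c_2 = 2

c_0 = 4, c_1 = 0, c_2 = 2


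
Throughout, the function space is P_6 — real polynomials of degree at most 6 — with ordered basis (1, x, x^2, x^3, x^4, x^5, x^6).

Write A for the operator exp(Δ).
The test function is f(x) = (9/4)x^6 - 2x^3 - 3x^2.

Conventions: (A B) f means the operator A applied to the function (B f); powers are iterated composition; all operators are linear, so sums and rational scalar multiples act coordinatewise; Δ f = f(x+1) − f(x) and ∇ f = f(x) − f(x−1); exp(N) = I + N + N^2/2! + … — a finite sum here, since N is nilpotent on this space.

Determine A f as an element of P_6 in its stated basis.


order-1 term: (27/2)x^5 + (135/4)x^4 + 45x^3 + (111/4)x^2 + (3/2)x - 11/4
order-2 term: (135/4)x^4 + 135x^3 + (945/4)x^2 + (393/2)x + 243/4
order-3 term: 45x^3 + (405/2)x^2 + (675/2)x + 401/2
order-4 term: (135/4)x^2 + 135x + 585/4
order-5 term: (27/2)x + 135/4
order-6 term: 9/4
the series for exp(Δ) f terminates at order 6
exp(Δ) f = (9/4)x^6 + (27/2)x^5 + (135/2)x^4 + 223x^3 + (1989/4)x^2 + 684x + 1763/4

the result is g(x) = (9/4)x^6 + (27/2)x^5 + (135/2)x^4 + 223x^3 + (1989/4)x^2 + 684x + 1763/4


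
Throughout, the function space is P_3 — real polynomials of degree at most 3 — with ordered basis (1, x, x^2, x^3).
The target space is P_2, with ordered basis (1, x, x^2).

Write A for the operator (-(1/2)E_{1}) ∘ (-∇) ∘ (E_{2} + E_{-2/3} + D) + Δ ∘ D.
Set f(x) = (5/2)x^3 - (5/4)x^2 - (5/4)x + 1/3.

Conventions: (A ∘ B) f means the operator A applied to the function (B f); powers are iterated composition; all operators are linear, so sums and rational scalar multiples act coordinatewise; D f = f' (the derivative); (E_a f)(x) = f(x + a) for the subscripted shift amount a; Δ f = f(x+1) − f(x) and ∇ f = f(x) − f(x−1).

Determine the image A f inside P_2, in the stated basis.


E_{2} f = (5/2)x^3 + (55/4)x^2 + (95/4)x + 77/6
E_{-2/3} f = (5/2)x^3 - (25/4)x^2 + (15/4)x - 7/54
D f = (15/2)x^2 - (5/2)x - 5/4
(E_{2} + E_{-2/3} + D) f = 5x^3 + 15x^2 + 25x + 1237/108
∇ (E_{2} + E_{-2/3} + D) f = 15x^2 + 15x + 15
(-∇) (E_{2} + E_{-2/3} + D) f = -15x^2 - 15x - 15
E_{1} (-∇) (E_{2} + E_{-2/3} + D) f = -15x^2 - 45x - 45
(-(1/2)E_{1}) (-∇) (E_{2} + E_{-2/3} + D) f = (15/2)x^2 + (45/2)x + 45/2
D f = (15/2)x^2 - (5/2)x - 5/4
Δ D f = 15x + 5
((-(1/2)E_{1}) ∘ (-∇) ∘ (E_{2} + E_{-2/3} + D) + Δ ∘ D) f = (15/2)x^2 + (75/2)x + 55/2

the result is g(x) = (15/2)x^2 + (75/2)x + 55/2


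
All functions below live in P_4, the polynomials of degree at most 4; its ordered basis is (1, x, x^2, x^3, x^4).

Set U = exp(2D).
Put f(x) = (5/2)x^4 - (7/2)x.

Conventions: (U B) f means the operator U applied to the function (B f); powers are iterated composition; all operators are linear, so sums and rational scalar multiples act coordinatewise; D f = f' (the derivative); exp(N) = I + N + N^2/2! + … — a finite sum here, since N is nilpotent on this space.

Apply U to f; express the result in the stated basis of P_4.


g(x) = (5/2)x^4 + 20x^3 + 60x^2 + (153/2)x + 33

order-1 term: 20x^3 - 7
order-2 term: 60x^2
order-3 term: 80x
order-4 term: 40
the series for exp(2D) f terminates at order 4
exp(2D) f = (5/2)x^4 + 20x^3 + 60x^2 + (153/2)x + 33


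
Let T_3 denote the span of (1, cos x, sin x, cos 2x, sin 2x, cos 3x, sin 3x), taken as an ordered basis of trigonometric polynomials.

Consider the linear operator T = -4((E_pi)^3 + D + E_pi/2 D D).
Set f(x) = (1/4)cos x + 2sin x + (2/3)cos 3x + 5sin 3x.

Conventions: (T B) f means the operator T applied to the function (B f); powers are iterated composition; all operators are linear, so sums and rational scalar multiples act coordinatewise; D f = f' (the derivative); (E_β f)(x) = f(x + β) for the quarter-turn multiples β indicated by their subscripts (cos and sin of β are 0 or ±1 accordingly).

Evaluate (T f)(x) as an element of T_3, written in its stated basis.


E_pi f = -(1/4)cos x - 2sin x - (2/3)cos 3x - 5sin 3x
E_pi E_pi f = (1/4)cos x + 2sin x + (2/3)cos 3x + 5sin 3x
E_pi E_pi E_pi f = -(1/4)cos x - 2sin x - (2/3)cos 3x - 5sin 3x
D f = 2cos x - (1/4)sin x + 15cos 3x - 2sin 3x
D f = 2cos x - (1/4)sin x + 15cos 3x - 2sin 3x
D D f = -(1/4)cos x - 2sin x - 6cos 3x - 45sin 3x
E_pi/2 D D f = -2cos x + (1/4)sin x + 45cos 3x - 6sin 3x
((E_pi)^3 + D + E_pi/2 D D) f = -(1/4)cos x - 2sin x + (178/3)cos 3x - 13sin 3x
(-4((E_pi)^3 + D + E_pi/2 D D)) f = cos x + 8sin x - (712/3)cos 3x + 52sin 3x

the result is g(x) = cos x + 8sin x - (712/3)cos 3x + 52sin 3x


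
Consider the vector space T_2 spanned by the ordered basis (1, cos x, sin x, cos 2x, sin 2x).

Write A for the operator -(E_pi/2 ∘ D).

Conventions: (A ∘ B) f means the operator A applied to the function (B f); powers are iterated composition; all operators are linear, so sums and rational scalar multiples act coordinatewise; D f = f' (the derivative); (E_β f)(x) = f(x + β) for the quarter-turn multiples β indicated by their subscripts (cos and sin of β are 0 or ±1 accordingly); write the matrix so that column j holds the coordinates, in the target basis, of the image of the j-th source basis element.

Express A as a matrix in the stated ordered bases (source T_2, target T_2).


image of 1: 0
image of cos x: cos x
image of sin x: sin x
image of cos 2x: -2sin 2x
image of sin 2x: 2cos 2x
each image's coordinates form column j of the matrix

the matrix is [[0, 0, 0, 0, 0]; [0, 1, 0, 0, 0]; [0, 0, 1, 0, 0]; [0, 0, 0, 0, 2]; [0, 0, 0, -2, 0]] (rows listed top to bottom)


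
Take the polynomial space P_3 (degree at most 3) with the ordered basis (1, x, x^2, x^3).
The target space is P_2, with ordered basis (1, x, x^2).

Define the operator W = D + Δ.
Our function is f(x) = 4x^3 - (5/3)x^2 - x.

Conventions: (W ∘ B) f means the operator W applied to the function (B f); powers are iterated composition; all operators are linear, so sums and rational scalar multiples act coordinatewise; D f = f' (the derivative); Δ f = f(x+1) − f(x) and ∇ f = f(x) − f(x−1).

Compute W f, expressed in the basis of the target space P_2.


the result is g(x) = 24x^2 + (16/3)x + 1/3

D f = 12x^2 - (10/3)x - 1
Δ f = 12x^2 + (26/3)x + 4/3
(D + Δ) f = 24x^2 + (16/3)x + 1/3


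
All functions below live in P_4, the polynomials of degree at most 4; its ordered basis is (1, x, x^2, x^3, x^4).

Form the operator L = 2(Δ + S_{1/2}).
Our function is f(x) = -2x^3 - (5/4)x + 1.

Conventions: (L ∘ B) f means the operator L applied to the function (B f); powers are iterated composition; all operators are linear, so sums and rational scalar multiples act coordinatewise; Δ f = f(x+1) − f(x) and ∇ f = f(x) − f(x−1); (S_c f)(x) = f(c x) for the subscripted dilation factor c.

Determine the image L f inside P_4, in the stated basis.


the result is g(x) = -(1/2)x^3 - 12x^2 - (53/4)x - 9/2

Δ f = -6x^2 - 6x - 13/4
S_{1/2} f = -(1/4)x^3 - (5/8)x + 1
(Δ + S_{1/2}) f = -(1/4)x^3 - 6x^2 - (53/8)x - 9/4
(2(Δ + S_{1/2})) f = -(1/2)x^3 - 12x^2 - (53/4)x - 9/2


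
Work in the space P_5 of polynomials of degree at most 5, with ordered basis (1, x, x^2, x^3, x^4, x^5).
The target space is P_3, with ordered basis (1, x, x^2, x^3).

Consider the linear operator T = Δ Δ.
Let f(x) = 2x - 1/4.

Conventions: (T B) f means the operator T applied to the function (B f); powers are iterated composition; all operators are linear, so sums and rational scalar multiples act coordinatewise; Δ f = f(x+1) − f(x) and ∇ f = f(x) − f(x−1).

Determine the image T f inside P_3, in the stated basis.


Δ f = 2
Δ Δ f = 0

the result is g(x) = 0


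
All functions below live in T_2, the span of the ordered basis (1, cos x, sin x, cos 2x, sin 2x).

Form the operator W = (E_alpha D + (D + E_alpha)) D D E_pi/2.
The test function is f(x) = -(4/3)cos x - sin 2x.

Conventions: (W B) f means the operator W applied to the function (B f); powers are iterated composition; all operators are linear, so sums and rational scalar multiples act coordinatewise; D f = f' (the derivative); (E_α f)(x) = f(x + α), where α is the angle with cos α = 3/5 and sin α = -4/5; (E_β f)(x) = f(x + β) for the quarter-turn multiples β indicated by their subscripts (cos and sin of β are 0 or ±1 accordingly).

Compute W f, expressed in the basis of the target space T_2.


the result is g(x) = -(16/15)cos x - (28/15)sin x - (48/25)cos 2x - (164/25)sin 2x

E_pi/2 f = (4/3)sin x + sin 2x
D E_pi/2 f = (4/3)cos x + 2cos 2x
D D E_pi/2 f = -(4/3)sin x - 4sin 2x
D (D D E_pi/2) f = -(4/3)cos x - 8cos 2x
E_alpha D (D D E_pi/2) f = -(4/5)cos x - (16/15)sin x + (56/25)cos 2x - (192/25)sin 2x
D (D D E_pi/2) f = -(4/3)cos x - 8cos 2x
E_alpha (D D E_pi/2) f = (16/15)cos x - (4/5)sin x + (96/25)cos 2x + (28/25)sin 2x
(D + E_alpha) (D D E_pi/2) f = -(4/15)cos x - (4/5)sin x - (104/25)cos 2x + (28/25)sin 2x
(E_alpha D + (D + E_alpha)) (D D E_pi/2) f = -(16/15)cos x - (28/15)sin x - (48/25)cos 2x - (164/25)sin 2x


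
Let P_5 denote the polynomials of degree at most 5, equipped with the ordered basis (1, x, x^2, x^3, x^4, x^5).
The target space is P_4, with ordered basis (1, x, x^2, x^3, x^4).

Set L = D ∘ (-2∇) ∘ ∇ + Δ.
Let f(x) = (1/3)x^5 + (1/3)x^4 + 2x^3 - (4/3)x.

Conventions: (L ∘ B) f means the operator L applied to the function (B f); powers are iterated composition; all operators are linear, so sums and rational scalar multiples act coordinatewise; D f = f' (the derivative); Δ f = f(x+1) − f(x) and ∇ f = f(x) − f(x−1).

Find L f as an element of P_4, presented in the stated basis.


the result is g(x) = (5/3)x^4 + (14/3)x^3 - (86/3)x^2 + 73x - 160/3

∇ f = (5/3)x^4 - 2x^3 + (22/3)x^2 - (19/3)x + 2/3
∇ ∇ f = (20/3)x^3 - 16x^2 + (82/3)x - 52/3
(-2∇) ∇ f = -(40/3)x^3 + 32x^2 - (164/3)x + 104/3
D (-2∇) ∇ f = -40x^2 + 64x - 164/3
Δ f = (5/3)x^4 + (14/3)x^3 + (34/3)x^2 + 9x + 4/3
(D ∘ (-2∇) ∘ ∇ + Δ) f = (5/3)x^4 + (14/3)x^3 - (86/3)x^2 + 73x - 160/3


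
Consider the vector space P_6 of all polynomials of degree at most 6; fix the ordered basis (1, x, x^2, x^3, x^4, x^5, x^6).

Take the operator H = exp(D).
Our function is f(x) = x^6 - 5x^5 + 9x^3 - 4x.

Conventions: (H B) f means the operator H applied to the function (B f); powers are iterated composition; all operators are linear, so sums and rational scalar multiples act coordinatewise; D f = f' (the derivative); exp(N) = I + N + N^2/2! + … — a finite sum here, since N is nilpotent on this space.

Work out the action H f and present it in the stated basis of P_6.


order-1 term: 6x^5 - 25x^4 + 27x^2 - 4
order-2 term: 15x^4 - 50x^3 + 27x
order-3 term: 20x^3 - 50x^2 + 9
order-4 term: 15x^2 - 25x
order-5 term: 6x - 5
order-6 term: 1
the series for exp(D) f terminates at order 6
exp(D) f = x^6 + x^5 - 10x^4 - 21x^3 - 8x^2 + 4x + 1

the result is g(x) = x^6 + x^5 - 10x^4 - 21x^3 - 8x^2 + 4x + 1


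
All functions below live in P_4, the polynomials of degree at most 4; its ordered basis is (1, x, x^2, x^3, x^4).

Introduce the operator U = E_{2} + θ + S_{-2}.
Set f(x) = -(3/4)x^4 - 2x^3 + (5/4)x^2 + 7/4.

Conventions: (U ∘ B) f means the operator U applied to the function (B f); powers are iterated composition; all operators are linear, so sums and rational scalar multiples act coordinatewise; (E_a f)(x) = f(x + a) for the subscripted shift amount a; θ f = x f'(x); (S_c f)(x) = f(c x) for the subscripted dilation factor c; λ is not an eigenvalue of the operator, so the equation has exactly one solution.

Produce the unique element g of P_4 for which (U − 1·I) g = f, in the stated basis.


write g with unknown coordinates in the stated basis and equate coefficients in (U − 1·I) g = f
solving from the highest basis element down gives g = -(3/80)x^4 + (17/50)x^3 + (11/600)x^2 + (443/150)x - 127/20
check: U g = -(63/80)x^4 - (83/50)x^3 + (761/600)x^2 + (443/150)x - 23/5
so U g − 1·g = -(3/4)x^4 - 2x^3 + (5/4)x^2 + 7/4 = f ✓

g(x) = -(3/80)x^4 + (17/50)x^3 + (11/600)x^2 + (443/150)x - 127/20


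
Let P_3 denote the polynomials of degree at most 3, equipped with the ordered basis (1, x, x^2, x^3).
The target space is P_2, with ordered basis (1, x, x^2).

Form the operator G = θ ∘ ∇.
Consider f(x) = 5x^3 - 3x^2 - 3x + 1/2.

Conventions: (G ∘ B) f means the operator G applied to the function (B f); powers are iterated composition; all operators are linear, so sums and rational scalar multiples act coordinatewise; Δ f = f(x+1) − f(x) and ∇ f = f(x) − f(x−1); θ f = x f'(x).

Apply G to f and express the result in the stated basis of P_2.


g(x) = 30x^2 - 21x

∇ f = 15x^2 - 21x + 5
θ ∇ f = 30x^2 - 21x


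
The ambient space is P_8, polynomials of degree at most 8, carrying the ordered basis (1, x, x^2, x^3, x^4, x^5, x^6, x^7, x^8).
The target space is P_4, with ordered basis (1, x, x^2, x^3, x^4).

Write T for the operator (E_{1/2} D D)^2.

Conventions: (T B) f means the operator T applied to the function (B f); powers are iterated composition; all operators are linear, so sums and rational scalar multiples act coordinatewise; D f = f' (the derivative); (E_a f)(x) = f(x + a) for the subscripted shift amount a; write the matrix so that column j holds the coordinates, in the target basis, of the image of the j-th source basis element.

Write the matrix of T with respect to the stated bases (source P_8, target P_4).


image of 1: 0
image of x: 0
image of x^2: 0
image of x^3: 0
image of x^4: 24
image of x^5: 120x + 120
image of x^6: 360x^2 + 720x + 360
image of x^7: 840x^3 + 2520x^2 + 2520x + 840
image of x^8: 1680x^4 + 6720x^3 + 10080x^2 + 6720x + 1680
each image's coordinates form column j of the matrix

the matrix is [[0, 0, 0, 0, 24, 120, 360, 840, 1680]; [0, 0, 0, 0, 0, 120, 720, 2520, 6720]; [0, 0, 0, 0, 0, 0, 360, 2520, 10080]; [0, 0, 0, 0, 0, 0, 0, 840, 6720]; [0, 0, 0, 0, 0, 0, 0, 0, 1680]] (rows listed top to bottom)


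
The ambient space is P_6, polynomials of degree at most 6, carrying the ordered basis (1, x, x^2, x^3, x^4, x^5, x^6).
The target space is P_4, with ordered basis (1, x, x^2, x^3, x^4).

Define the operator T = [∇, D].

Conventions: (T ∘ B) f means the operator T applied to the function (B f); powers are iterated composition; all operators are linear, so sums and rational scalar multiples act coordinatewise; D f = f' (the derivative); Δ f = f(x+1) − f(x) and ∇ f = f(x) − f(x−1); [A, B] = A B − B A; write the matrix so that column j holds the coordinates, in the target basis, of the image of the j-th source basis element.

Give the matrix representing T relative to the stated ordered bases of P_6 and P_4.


image of 1: 0
image of x: 0
image of x^2: 0
image of x^3: 0
image of x^4: 0
image of x^5: 0
image of x^6: 0
each image's coordinates form column j of the matrix

the matrix is [[0, 0, 0, 0, 0, 0, 0]; [0, 0, 0, 0, 0, 0, 0]; [0, 0, 0, 0, 0, 0, 0]; [0, 0, 0, 0, 0, 0, 0]; [0, 0, 0, 0, 0, 0, 0]] (rows listed top to bottom)


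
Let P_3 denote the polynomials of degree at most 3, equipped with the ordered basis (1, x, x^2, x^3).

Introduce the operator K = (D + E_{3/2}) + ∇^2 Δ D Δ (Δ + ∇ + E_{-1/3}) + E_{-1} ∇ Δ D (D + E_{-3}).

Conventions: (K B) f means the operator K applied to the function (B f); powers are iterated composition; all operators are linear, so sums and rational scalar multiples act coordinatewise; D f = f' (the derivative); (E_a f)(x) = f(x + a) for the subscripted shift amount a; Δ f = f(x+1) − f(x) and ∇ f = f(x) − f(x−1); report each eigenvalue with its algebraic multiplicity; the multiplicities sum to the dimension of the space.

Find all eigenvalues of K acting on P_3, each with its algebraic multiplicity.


λ = 1 (multiplicity 4)

image of 1: 1
image of x: x + 5/2
image of x^2: x^2 + 5x + 9/4
image of x^3: x^3 + (15/2)x^2 + (27/4)x + 75/8
the matrix is upper triangular; its diagonal is (1, 1, 1, 1)
for a triangular matrix the eigenvalues are the diagonal entries, with algebraic multiplicity their repetition count


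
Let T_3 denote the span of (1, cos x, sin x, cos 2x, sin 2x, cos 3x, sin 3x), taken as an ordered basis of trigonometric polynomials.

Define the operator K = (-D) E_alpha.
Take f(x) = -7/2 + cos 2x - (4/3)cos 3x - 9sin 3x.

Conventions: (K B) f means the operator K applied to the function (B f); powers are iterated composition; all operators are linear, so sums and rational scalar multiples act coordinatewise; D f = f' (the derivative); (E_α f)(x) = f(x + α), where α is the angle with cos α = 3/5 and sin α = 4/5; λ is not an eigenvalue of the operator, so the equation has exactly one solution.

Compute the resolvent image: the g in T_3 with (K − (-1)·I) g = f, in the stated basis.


g(x) = -7/2 + (73/221)cos 2x + (14/221)sin 2x + (8449/4542)cos 3x - (2781/1514)sin 3x

write g with unknown coordinates in the stated basis and equate coefficients in (K − (-1)·I) g = f
solving from the highest basis element down gives g = -7/2 + (73/221)cos 2x + (14/221)sin 2x + (8449/4542)cos 3x - (2781/1514)sin 3x
check: K g = (148/221)cos 2x - (14/221)sin 2x - (4835/1514)cos 3x - (10845/1514)sin 3x
so K g − (-1)·g = -7/2 + cos 2x - (4/3)cos 3x - 9sin 3x = f ✓


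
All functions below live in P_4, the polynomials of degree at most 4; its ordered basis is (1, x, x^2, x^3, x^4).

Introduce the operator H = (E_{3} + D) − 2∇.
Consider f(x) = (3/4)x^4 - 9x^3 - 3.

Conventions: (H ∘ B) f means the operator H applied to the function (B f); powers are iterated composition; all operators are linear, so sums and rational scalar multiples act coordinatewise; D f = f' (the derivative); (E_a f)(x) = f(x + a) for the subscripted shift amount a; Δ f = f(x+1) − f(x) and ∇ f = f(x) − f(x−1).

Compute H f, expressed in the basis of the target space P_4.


E_{3} f = (3/4)x^4 - (81/2)x^2 - 162x - 741/4
D f = 3x^3 - 27x^2
(E_{3} + D) f = (3/4)x^4 + 3x^3 - (135/2)x^2 - 162x - 741/4
∇ f = 3x^3 - (63/2)x^2 + 30x - 39/4
(-2∇) f = -6x^3 + 63x^2 - 60x + 39/2
((E_{3} + D) − 2∇) f = (3/4)x^4 - 3x^3 - (9/2)x^2 - 222x - 663/4

the image equals g(x) = (3/4)x^4 - 3x^3 - (9/2)x^2 - 222x - 663/4


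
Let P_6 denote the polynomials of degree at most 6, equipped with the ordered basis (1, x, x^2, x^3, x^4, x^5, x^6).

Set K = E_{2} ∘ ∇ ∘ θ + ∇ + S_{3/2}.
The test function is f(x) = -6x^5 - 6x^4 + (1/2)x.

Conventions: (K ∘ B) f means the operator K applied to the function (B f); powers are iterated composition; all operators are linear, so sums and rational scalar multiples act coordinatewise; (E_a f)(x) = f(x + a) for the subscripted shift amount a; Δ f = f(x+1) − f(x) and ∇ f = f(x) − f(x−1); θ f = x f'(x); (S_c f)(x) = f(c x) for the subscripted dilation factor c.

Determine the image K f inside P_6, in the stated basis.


θ f = -30x^5 - 24x^4 + (1/2)x
∇ θ f = -150x^4 + 204x^3 - 156x^2 + 54x - 11/2
E_{2} ∇ θ f = -150x^4 - 996x^3 - 2532x^2 - 2922x - 2579/2
∇ f = -30x^4 + 36x^3 - 24x^2 + 6x + 1/2
S_{3/2} f = -(729/16)x^5 - (243/8)x^4 + (3/4)x
(E_{2} ∘ ∇ ∘ θ + ∇ + S_{3/2}) f = -(729/16)x^5 - (1683/8)x^4 - 960x^3 - 2556x^2 - (11661/4)x - 1289

the image equals g(x) = -(729/16)x^5 - (1683/8)x^4 - 960x^3 - 2556x^2 - (11661/4)x - 1289


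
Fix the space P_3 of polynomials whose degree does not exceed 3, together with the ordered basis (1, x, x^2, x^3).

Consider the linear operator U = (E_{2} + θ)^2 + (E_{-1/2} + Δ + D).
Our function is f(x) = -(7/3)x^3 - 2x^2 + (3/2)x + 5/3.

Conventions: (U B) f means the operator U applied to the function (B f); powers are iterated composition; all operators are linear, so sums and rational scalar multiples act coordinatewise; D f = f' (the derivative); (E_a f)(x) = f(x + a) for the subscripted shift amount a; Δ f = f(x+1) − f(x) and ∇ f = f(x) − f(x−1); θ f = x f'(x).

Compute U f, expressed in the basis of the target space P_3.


E_{2} f = -(7/3)x^3 - 16x^2 - (69/2)x - 22
θ f = -7x^3 - 4x^2 + (3/2)x
(E_{2} + θ) f = -(28/3)x^3 - 20x^2 - 33x - 22
E_{2} (E_{2} + θ) f = -(28/3)x^3 - 76x^2 - 225x - 728/3
θ (E_{2} + θ) f = -28x^3 - 40x^2 - 33x
(E_{2} + θ) (E_{2} + θ) f = -(112/3)x^3 - 116x^2 - 258x - 728/3
E_{-1/2} f = -(7/3)x^3 + (3/2)x^2 + (7/4)x + 17/24
Δ f = -7x^2 - 11x - 17/6
D f = -7x^2 - 4x + 3/2
(E_{-1/2} + Δ + D) f = -(7/3)x^3 - (25/2)x^2 - (53/4)x - 5/8
((E_{2} + θ)^2 + (E_{-1/2} + Δ + D)) f = -(119/3)x^3 - (257/2)x^2 - (1085/4)x - 5839/24

the result is g(x) = -(119/3)x^3 - (257/2)x^2 - (1085/4)x - 5839/24


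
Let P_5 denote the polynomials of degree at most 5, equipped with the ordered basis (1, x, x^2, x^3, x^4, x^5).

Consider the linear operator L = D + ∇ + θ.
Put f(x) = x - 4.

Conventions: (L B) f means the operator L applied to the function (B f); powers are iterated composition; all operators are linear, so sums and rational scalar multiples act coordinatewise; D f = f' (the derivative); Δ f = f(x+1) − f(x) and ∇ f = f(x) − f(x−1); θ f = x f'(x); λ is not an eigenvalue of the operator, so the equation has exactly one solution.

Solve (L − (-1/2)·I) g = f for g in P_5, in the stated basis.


write g with unknown coordinates in the stated basis and equate coefficients in (L − (-1/2)·I) g = f
solving from the highest basis element down gives g = (2/3)x - 32/3
check: L g = (2/3)x + 4/3
so L g − (-1/2)·g = x - 4 = f ✓

the result is g(x) = (2/3)x - 32/3


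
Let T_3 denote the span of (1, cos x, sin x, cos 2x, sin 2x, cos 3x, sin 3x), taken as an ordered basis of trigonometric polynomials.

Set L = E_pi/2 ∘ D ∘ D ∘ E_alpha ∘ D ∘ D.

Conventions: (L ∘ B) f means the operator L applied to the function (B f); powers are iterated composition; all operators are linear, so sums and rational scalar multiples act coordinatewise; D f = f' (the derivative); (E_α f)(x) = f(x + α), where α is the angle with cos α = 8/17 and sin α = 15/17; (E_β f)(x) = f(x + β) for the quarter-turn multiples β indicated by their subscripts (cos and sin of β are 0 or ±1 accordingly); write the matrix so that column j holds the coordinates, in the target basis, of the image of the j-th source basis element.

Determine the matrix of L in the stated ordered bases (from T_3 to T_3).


image of 1: 0
image of cos x: -(15/17)cos x - (8/17)sin x
image of sin x: (8/17)cos x - (15/17)sin x
image of cos 2x: (2576/289)cos 2x + (3840/289)sin 2x
image of sin 2x: -(3840/289)cos 2x + (2576/289)sin 2x
image of cos 3x: -(40095/4913)cos 3x - (395928/4913)sin 3x
image of sin 3x: (395928/4913)cos 3x - (40095/4913)sin 3x
each image's coordinates form column j of the matrix

the matrix is [[0, 0, 0, 0, 0, 0, 0]; [0, -15/17, 8/17, 0, 0, 0, 0]; [0, -8/17, -15/17, 0, 0, 0, 0]; [0, 0, 0, 2576/289, -3840/289, 0, 0]; [0, 0, 0, 3840/289, 2576/289, 0, 0]; [0, 0, 0, 0, 0, -40095/4913, 395928/4913]; [0, 0, 0, 0, 0, -395928/4913, -40095/4913]] (rows listed top to bottom)


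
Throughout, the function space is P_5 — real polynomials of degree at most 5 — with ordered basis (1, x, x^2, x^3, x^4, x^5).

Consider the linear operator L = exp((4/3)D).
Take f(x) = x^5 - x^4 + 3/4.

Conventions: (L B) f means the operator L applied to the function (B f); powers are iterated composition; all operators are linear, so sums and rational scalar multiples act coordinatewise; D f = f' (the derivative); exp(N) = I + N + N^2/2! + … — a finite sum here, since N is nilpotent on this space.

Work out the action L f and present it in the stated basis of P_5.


order-1 term: (20/3)x^4 - (16/3)x^3
order-2 term: (160/9)x^3 - (32/3)x^2
order-3 term: (640/27)x^2 - (256/27)x
order-4 term: (1280/81)x - 256/81
order-5 term: 1024/243
the series for exp((4/3)D) f terminates at order 5
exp((4/3)D) f = x^5 + (17/3)x^4 + (112/9)x^3 + (352/27)x^2 + (512/81)x + 1753/972

g(x) = x^5 + (17/3)x^4 + (112/9)x^3 + (352/27)x^2 + (512/81)x + 1753/972


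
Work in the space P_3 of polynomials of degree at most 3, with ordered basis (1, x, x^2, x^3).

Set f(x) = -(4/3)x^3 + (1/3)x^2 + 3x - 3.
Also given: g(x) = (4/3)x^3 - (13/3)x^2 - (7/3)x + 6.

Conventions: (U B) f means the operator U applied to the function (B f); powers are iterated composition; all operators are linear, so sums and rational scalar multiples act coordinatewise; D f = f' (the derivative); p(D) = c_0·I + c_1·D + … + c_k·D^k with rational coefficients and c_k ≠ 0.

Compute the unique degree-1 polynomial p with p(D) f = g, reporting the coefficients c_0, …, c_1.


D^0 f = -(4/3)x^3 + (1/3)x^2 + 3x - 3
D^1 f = -4x^2 + (2/3)x + 3
matching coefficients of g against c_0 f + c_1 Df + … from the top degree down determines the c_i
solution: c_0 = -1, c_1 = 1

c_0 = -1, c_1 = 1


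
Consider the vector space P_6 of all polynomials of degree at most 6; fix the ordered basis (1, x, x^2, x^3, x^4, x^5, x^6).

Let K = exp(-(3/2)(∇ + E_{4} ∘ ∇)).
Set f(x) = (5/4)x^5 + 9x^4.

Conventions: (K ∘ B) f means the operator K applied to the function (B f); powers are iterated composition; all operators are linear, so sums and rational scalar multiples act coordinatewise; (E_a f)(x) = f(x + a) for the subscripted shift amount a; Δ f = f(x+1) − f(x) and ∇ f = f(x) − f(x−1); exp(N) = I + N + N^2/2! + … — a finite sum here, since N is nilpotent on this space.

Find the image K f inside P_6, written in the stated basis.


order-1 term: -(75/4)x^4 - (441/2)x^3 - (2397/2)x^2 - (14733/4)x - 15261/4
order-2 term: (225/2)x^3 + (2997/2)x^2 + (34839/4)x + 78597/4
order-3 term: -(675/2)x^2 - (8019/2)x - 61371/4
order-4 term: (2025/4)x + 7533/2
order-5 term: -1215/4
the series for exp(-(3/2)(∇ + E_{4} ∘ ∇)) f terminates at order 5
exp(-(3/2)(∇ + E_{4} ∘ ∇)) f = (5/4)x^5 - (39/4)x^4 - 108x^3 - (75/2)x^2 + (6093/4)x + 3954

the result is g(x) = (5/4)x^5 - (39/4)x^4 - 108x^3 - (75/2)x^2 + (6093/4)x + 3954


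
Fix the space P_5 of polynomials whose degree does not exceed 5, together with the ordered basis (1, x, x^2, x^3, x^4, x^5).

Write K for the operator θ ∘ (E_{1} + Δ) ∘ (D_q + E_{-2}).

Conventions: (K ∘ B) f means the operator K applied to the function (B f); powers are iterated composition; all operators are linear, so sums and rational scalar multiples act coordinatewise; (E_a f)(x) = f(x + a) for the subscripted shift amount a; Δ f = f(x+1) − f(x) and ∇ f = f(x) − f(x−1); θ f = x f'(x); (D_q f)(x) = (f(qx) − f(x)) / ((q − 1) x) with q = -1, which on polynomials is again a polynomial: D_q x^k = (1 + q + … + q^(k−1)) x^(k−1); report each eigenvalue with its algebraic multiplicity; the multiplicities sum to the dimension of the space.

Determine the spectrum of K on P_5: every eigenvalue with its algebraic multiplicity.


image of 1: 0
image of x: x
image of x^2: 2x^2
image of x^3: 3x^3 + 2x^2 - 2x
image of x^4: 4x^4 - 24x^2 + 24x
image of x^5: 5x^5 + 4x^4 - 36x^3 + 144x^2 - 62x
the matrix is upper triangular; its diagonal is (0, 1, 2, 3, 4, 5)
for a triangular matrix the eigenvalues are the diagonal entries, with algebraic multiplicity their repetition count

λ = 0 (multiplicity 1), λ = 1 (multiplicity 1), λ = 2 (multiplicity 1), λ = 3 (multiplicity 1), λ = 4 (multiplicity 1), λ = 5 (multiplicity 1)


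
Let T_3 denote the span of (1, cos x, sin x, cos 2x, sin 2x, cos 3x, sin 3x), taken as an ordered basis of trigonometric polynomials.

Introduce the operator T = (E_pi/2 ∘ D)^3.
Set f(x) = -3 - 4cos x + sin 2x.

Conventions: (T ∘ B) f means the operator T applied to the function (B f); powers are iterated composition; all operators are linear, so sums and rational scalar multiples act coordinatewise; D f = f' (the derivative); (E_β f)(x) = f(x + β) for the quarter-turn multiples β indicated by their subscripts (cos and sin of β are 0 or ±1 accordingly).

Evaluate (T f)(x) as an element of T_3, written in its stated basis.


D f = 4sin x + 2cos 2x
E_pi/2 D f = 4cos x - 2cos 2x
D (E_pi/2 ∘ D) f = -4sin x + 4sin 2x
E_pi/2 D (E_pi/2 ∘ D) f = -4cos x - 4sin 2x
D (E_pi/2 ∘ D) (E_pi/2 ∘ D) f = 4sin x - 8cos 2x
E_pi/2 D (E_pi/2 ∘ D) (E_pi/2 ∘ D) f = 4cos x + 8cos 2x

g(x) = 4cos x + 8cos 2x


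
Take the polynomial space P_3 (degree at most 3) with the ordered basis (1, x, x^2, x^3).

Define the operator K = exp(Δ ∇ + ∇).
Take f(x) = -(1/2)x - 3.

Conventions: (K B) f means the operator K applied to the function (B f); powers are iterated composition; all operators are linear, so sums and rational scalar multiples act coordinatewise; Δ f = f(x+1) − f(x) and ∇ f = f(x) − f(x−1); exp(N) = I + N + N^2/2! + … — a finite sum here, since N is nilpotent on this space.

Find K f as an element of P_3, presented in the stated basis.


the image equals g(x) = -(1/2)x - 7/2

order-1 term: -1/2
the series for exp(Δ ∇ + ∇) f terminates at order 1
exp(Δ ∇ + ∇) f = -(1/2)x - 7/2


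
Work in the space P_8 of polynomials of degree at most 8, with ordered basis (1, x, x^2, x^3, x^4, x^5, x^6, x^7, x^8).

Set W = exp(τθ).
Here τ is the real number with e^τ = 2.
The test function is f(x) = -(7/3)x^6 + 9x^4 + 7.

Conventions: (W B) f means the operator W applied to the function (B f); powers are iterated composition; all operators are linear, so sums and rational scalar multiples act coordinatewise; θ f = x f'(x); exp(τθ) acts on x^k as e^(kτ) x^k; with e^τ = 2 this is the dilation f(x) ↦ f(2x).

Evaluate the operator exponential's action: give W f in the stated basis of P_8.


exp(τθ) x^k = e^(kτ) x^k; with e^τ = 2 this sends x^k to 2^k x^k
x^4 ↦ 16 x^4
x^6 ↦ 64 x^6
applying this coordinatewise to f: exp(τθ) f = -(448/3)x^6 + 144x^4 + 7

the result is g(x) = -(448/3)x^6 + 144x^4 + 7


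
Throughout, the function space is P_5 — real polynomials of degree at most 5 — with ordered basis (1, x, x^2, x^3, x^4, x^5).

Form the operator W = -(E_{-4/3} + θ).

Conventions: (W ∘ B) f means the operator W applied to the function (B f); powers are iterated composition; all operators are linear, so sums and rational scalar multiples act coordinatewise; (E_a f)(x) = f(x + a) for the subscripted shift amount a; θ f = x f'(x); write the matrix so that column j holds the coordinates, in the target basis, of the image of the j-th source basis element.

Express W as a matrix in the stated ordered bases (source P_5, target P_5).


the matrix is [[-1, 4/3, -16/9, 64/27, -256/81, 1024/243]; [0, -2, 8/3, -16/3, 256/27, -1280/81]; [0, 0, -3, 4, -32/3, 640/27]; [0, 0, 0, -4, 16/3, -160/9]; [0, 0, 0, 0, -5, 20/3]; [0, 0, 0, 0, 0, -6]] (rows listed top to bottom)

image of 1: -1
image of x: -2x + 4/3
image of x^2: -3x^2 + (8/3)x - 16/9
image of x^3: -4x^3 + 4x^2 - (16/3)x + 64/27
image of x^4: -5x^4 + (16/3)x^3 - (32/3)x^2 + (256/27)x - 256/81
image of x^5: -6x^5 + (20/3)x^4 - (160/9)x^3 + (640/27)x^2 - (1280/81)x + 1024/243
each image's coordinates form column j of the matrix


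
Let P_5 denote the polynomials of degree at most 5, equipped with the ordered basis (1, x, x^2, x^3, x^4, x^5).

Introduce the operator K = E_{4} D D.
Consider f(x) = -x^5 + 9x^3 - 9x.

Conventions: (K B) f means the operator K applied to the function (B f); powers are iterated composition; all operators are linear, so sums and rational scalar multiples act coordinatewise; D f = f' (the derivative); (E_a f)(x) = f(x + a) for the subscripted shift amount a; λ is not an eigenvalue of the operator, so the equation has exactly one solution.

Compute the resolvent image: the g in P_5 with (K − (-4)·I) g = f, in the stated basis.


the image equals g(x) = -(1/4)x^5 + (7/2)x^3 + 15x^2 + (105/2)x + 103/2

write g with unknown coordinates in the stated basis and equate coefficients in (K − (-4)·I) g = f
solving from the highest basis element down gives g = -(1/4)x^5 + (7/2)x^3 + 15x^2 + (105/2)x + 103/2
check: K g = -5x^3 - 60x^2 - 219x - 206
so K g − (-4)·g = -x^5 + 9x^3 - 9x = f ✓


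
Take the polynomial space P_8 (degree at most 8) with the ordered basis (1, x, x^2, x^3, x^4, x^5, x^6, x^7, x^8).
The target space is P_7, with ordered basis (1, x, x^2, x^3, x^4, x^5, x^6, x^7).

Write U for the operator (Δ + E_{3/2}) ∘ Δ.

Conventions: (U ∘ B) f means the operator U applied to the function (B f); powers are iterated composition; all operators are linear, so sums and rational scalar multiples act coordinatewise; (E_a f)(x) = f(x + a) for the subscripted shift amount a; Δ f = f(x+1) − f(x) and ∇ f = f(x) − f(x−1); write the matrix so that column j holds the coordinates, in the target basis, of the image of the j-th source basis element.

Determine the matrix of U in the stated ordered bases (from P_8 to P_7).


image of 1: 0
image of x: 1
image of x^2: 2x + 6
image of x^3: 3x^2 + 18x + 73/4
image of x^4: 4x^3 + 36x^2 + 73x + 48
image of x^5: 5x^4 + 60x^3 + (365/2)x^2 + 240x + 1921/16
image of x^6: 6x^5 + 90x^4 + 365x^3 + 720x^2 + (5763/8)x + 1179/4
image of x^7: 7x^6 + 126x^5 + (2555/4)x^4 + 1680x^3 + (40341/16)x^2 + (8253/4)x + 46033/64
image of x^8: 8x^7 + 168x^6 + 1022x^5 + 3360x^4 + (13447/2)x^3 + 8253x^2 + (46033/8)x + 7017/4
each image's coordinates form column j of the matrix

the matrix is [[0, 1, 6, 73/4, 48, 1921/16, 1179/4, 46033/64, 7017/4]; [0, 0, 2, 18, 73, 240, 5763/8, 8253/4, 46033/8]; [0, 0, 0, 3, 36, 365/2, 720, 40341/16, 8253]; [0, 0, 0, 0, 4, 60, 365, 1680, 13447/2]; [0, 0, 0, 0, 0, 5, 90, 2555/4, 3360]; [0, 0, 0, 0, 0, 0, 6, 126, 1022]; [0, 0, 0, 0, 0, 0, 0, 7, 168]; [0, 0, 0, 0, 0, 0, 0, 0, 8]] (rows listed top to bottom)
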